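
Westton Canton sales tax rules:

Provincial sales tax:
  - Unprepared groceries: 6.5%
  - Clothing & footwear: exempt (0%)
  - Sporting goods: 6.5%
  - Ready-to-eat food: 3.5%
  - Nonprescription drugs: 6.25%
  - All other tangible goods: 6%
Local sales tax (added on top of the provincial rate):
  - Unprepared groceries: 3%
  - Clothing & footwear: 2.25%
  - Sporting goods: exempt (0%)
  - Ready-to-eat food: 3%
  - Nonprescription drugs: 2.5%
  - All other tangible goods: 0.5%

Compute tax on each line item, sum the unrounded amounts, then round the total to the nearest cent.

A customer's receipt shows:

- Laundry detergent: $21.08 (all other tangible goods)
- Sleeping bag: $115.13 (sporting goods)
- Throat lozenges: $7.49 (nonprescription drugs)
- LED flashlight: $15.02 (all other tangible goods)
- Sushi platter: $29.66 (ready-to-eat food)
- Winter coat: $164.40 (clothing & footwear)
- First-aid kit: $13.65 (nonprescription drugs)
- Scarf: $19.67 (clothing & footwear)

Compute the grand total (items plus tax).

Laundry detergent $21.08: all other tangible goods → 6% + 0.5% local = 6.5% → $1.3702
Sleeping bag $115.13: sporting goods → 6.5% + 0% local = 6.5% → $7.48345
Throat lozenges $7.49: nonprescription drugs → 6.25% + 2.5% local = 8.75% → $0.655375
LED flashlight $15.02: all other tangible goods → 6% + 0.5% local = 6.5% → $0.9763
Sushi platter $29.66: ready-to-eat food → 3.5% + 3% local = 6.5% → $1.9279
Winter coat $164.40: clothing & footwear → 0% + 2.25% local = 2.25% → $3.699
First-aid kit $13.65: nonprescription drugs → 6.25% + 2.5% local = 8.75% → $1.194375
Scarf $19.67: clothing & footwear → 0% + 2.25% local = 2.25% → $0.442575
Subtotal = $386.10; unrounded tax = $17.749175 → $17.75; total due = $403.85

$403.85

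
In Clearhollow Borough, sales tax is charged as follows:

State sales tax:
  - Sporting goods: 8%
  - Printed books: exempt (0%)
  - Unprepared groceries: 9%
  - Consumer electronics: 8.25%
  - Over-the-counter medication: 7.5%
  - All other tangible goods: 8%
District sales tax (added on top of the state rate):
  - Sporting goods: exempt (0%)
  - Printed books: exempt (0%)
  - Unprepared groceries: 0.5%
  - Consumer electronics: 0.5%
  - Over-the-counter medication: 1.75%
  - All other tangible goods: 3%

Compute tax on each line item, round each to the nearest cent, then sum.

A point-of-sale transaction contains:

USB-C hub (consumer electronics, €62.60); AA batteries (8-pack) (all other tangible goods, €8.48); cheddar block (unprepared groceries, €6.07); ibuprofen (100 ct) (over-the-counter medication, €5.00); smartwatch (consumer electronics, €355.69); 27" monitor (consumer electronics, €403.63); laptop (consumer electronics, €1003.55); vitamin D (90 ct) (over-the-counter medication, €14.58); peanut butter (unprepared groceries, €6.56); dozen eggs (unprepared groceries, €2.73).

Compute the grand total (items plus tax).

€2032.82

USB-C hub €62.60: consumer electronics → 8.25% + 0.5% district = 8.75% → €5.48
AA batteries (8-pack) €8.48: all other tangible goods → 8% + 3% district = 11% → €0.93
Cheddar block €6.07: unprepared groceries → 9% + 0.5% district = 9.5% → €0.58
Ibuprofen (100 ct) €5.00: over-the-counter medication → 7.5% + 1.75% district = 9.25% → €0.46
Smartwatch €355.69: consumer electronics → 8.25% + 0.5% district = 8.75% → €31.12
27" monitor €403.63: consumer electronics → 8.25% + 0.5% district = 8.75% → €35.32
Laptop €1003.55: consumer electronics → 8.25% + 0.5% district = 8.75% → €87.81
Vitamin D (90 ct) €14.58: over-the-counter medication → 7.5% + 1.75% district = 9.25% → €1.35
Peanut butter €6.56: unprepared groceries → 9% + 0.5% district = 9.5% → €0.62
Dozen eggs €2.73: unprepared groceries → 9% + 0.5% district = 9.5% → €0.26
Subtotal = €1868.89; tax = €163.93; total due = €2032.82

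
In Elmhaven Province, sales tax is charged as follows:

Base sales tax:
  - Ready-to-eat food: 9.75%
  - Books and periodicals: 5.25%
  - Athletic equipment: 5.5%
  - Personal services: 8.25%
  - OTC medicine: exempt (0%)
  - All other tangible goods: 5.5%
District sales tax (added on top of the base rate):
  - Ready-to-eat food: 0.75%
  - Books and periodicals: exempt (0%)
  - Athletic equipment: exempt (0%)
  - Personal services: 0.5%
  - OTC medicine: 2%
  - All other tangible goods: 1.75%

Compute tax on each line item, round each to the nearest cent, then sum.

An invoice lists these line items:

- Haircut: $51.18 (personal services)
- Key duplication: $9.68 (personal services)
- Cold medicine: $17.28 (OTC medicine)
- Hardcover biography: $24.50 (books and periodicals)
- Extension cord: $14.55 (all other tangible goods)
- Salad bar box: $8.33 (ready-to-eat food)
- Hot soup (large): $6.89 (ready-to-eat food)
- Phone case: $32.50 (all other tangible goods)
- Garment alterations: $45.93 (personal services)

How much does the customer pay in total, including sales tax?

$226.83

Haircut $51.18: personal services → 8.25% + 0.5% district = 8.75% → $4.48
Key duplication $9.68: personal services → 8.25% + 0.5% district = 8.75% → $0.85
Cold medicine $17.28: OTC medicine → 0% + 2% district = 2% → $0.35
Hardcover biography $24.50: books and periodicals → 5.25% + 0% district = 5.25% → $1.29
Extension cord $14.55: all other tangible goods → 5.5% + 1.75% district = 7.25% → $1.05
Salad bar box $8.33: ready-to-eat food → 9.75% + 0.75% district = 10.5% → $0.87
Hot soup (large) $6.89: ready-to-eat food → 9.75% + 0.75% district = 10.5% → $0.72
Phone case $32.50: all other tangible goods → 5.5% + 1.75% district = 7.25% → $2.36
Garment alterations $45.93: personal services → 8.25% + 0.5% district = 8.75% → $4.02
Subtotal = $210.84; tax = $15.99; total due = $226.83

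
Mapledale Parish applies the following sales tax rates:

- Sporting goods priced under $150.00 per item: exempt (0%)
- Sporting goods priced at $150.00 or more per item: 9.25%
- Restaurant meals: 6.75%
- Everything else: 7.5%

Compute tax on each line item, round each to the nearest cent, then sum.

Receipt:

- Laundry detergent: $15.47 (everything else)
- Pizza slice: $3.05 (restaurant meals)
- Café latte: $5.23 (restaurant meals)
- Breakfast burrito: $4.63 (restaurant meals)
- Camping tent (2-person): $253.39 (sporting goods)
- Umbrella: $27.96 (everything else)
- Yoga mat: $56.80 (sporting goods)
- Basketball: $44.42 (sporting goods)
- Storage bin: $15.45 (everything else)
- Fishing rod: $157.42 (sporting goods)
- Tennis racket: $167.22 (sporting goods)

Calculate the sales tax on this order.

$58.76

Laundry detergent $15.47: everything else → 7.5% → $1.16
Pizza slice $3.05: restaurant meals → 6.75% → $0.21
Café latte $5.23: restaurant meals → 6.75% → $0.35
Breakfast burrito $4.63: restaurant meals → 6.75% → $0.31
Camping tent (2-person) $253.39: sporting goods, $150.00 or more → 9.25% → $23.44
Umbrella $27.96: everything else → 7.5% → $2.10
Yoga mat $56.80: sporting goods, under $150.00 → 0% → $0.00
Basketball $44.42: sporting goods, under $150.00 → 0% → $0.00
Storage bin $15.45: everything else → 7.5% → $1.16
Fishing rod $157.42: sporting goods, $150.00 or more → 9.25% → $14.56
Tennis racket $167.22: sporting goods, $150.00 or more → 9.25% → $15.47
Total tax = $1.16 + $0.21 + $0.35 + $0.31 + $23.44 + $2.10 + $1.16 + $14.56 + $15.47 = $58.76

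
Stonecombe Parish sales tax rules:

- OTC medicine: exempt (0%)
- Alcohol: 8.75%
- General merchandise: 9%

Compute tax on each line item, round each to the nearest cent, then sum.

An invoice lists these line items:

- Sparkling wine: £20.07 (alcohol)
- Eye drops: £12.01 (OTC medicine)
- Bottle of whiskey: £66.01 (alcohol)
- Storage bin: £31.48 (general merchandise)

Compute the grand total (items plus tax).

£139.94

Sparkling wine £20.07: alcohol → 8.75% → £1.76
Eye drops £12.01: OTC medicine → 0% → £0.00
Bottle of whiskey £66.01: alcohol → 8.75% → £5.78
Storage bin £31.48: general merchandise → 9% → £2.83
Subtotal = £129.57; tax = £10.37; total due = £139.94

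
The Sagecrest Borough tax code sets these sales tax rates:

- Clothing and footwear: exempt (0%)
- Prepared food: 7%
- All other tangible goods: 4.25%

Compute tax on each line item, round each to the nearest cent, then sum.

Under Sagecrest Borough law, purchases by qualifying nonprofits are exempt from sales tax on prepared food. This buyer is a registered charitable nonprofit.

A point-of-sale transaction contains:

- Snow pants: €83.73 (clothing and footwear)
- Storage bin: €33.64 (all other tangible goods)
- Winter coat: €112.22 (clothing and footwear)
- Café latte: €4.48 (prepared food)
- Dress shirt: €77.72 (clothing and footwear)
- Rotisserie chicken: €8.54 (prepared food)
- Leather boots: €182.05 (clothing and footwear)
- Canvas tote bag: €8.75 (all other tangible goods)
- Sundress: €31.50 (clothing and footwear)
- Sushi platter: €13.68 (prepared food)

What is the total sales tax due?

Snow pants €83.73: clothing and footwear → 0% → €0.00
Storage bin €33.64: all other tangible goods → 4.25% → €1.43
Winter coat €112.22: clothing and footwear → 0% → €0.00
Café latte €4.48: prepared food, buyer-exempt → 0% → €0.00
Dress shirt €77.72: clothing and footwear → 0% → €0.00
Rotisserie chicken €8.54: prepared food, buyer-exempt → 0% → €0.00
Leather boots €182.05: clothing and footwear → 0% → €0.00
Canvas tote bag €8.75: all other tangible goods → 4.25% → €0.37
Sundress €31.50: clothing and footwear → 0% → €0.00
Sushi platter €13.68: prepared food, buyer-exempt → 0% → €0.00
Total tax = €1.43 + €0.37 = €1.80

€1.80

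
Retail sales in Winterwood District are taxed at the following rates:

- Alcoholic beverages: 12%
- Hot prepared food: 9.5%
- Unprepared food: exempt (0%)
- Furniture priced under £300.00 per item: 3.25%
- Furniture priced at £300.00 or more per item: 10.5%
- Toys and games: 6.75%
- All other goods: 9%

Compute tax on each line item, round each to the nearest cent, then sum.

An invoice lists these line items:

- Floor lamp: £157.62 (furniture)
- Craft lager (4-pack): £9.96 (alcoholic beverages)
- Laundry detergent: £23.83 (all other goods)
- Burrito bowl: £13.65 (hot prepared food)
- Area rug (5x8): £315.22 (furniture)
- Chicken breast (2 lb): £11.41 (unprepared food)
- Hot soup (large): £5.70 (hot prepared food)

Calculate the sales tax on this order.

Floor lamp £157.62: furniture, under £300.00 → 3.25% → £5.12
Craft lager (4-pack) £9.96: alcoholic beverages → 12% → £1.20
Laundry detergent £23.83: all other goods → 9% → £2.14
Burrito bowl £13.65: hot prepared food → 9.5% → £1.30
Area rug (5x8) £315.22: furniture, £300.00 or more → 10.5% → £33.10
Chicken breast (2 lb) £11.41: unprepared food → 0% → £0.00
Hot soup (large) £5.70: hot prepared food → 9.5% → £0.54
Total tax = £5.12 + £1.20 + £2.14 + £1.30 + £33.10 + £0.54 = £43.40

£43.40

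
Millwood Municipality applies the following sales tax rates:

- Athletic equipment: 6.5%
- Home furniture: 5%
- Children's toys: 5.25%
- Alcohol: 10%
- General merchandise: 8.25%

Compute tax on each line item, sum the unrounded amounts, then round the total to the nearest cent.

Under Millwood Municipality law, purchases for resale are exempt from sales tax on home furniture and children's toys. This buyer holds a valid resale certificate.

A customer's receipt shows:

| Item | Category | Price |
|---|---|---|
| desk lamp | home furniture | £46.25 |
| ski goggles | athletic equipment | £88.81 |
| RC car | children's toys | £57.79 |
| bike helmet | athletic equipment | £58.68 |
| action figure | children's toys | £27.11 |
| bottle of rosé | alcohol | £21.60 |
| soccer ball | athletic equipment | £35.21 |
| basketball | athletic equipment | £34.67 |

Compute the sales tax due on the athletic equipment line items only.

Ski goggles £88.81: athletic equipment → 6.5% → £5.77265
Bike helmet £58.68: athletic equipment → 6.5% → £3.8142
Soccer ball £35.21: athletic equipment → 6.5% → £2.28865
Basketball £34.67: athletic equipment → 6.5% → £2.25355
Tax on athletic equipment: unrounded sum = £14.12905 → £14.13

£14.13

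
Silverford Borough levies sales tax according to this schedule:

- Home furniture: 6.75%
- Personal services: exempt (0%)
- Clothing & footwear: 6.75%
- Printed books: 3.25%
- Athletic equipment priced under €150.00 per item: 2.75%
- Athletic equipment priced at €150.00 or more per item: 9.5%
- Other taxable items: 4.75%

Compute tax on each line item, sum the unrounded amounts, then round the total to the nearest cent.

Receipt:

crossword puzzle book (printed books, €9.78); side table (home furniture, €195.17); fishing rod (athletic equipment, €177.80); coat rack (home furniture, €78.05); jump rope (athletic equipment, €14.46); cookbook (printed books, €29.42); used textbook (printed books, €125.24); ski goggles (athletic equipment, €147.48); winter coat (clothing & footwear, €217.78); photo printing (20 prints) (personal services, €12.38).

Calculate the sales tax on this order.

Crossword puzzle book €9.78: printed books → 3.25% → €0.31785
Side table €195.17: home furniture → 6.75% → €13.173975
Fishing rod €177.80: athletic equipment, €150.00 or more → 9.5% → €16.891
Coat rack €78.05: home furniture → 6.75% → €5.268375
Jump rope €14.46: athletic equipment, under €150.00 → 2.75% → €0.39765
Cookbook €29.42: printed books → 3.25% → €0.95615
Used textbook €125.24: printed books → 3.25% → €4.0703
Ski goggles €147.48: athletic equipment, under €150.00 → 2.75% → €4.0557
Winter coat €217.78: clothing & footwear → 6.75% → €14.70015
Photo printing (20 prints) €12.38: personal services → 0% → €0.00
Unrounded tax sum = €59.83115 → €59.83

€59.83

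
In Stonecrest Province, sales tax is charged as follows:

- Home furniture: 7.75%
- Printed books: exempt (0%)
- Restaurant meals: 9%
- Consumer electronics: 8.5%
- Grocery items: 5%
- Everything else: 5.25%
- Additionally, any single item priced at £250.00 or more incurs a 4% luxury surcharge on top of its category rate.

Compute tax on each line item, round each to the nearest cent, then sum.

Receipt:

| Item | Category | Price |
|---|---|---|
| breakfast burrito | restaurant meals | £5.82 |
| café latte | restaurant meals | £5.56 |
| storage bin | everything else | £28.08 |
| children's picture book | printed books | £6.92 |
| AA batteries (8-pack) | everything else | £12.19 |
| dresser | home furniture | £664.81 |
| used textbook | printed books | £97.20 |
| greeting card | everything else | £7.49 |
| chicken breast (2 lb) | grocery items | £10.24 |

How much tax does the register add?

£82.15

Breakfast burrito £5.82: restaurant meals → 9% → £0.52
Café latte £5.56: restaurant meals → 9% → £0.50
Storage bin £28.08: everything else → 5.25% → £1.47
Children's picture book £6.92: printed books → 0% → £0.00
AA batteries (8-pack) £12.19: everything else → 5.25% → £0.64
Dresser £664.81: home furniture → 7.75% + 4% surcharge = 11.75% → £78.12
Used textbook £97.20: printed books → 0% → £0.00
Greeting card £7.49: everything else → 5.25% → £0.39
Chicken breast (2 lb) £10.24: grocery items → 5% → £0.51
Total tax = £0.52 + £0.50 + £1.47 + £0.64 + £78.12 + £0.39 + £0.51 = £82.15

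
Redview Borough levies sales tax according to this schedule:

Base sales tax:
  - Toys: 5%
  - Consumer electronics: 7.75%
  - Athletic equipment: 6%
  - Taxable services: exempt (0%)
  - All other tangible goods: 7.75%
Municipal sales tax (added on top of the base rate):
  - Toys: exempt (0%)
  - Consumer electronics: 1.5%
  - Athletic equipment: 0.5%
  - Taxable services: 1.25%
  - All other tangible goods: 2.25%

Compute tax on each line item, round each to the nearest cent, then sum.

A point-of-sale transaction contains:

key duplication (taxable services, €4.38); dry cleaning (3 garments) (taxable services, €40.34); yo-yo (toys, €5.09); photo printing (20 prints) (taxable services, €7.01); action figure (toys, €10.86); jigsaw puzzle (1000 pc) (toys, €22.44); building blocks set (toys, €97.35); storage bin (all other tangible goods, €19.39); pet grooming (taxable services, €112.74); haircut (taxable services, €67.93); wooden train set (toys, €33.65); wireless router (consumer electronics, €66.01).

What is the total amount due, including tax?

Key duplication €4.38: taxable services → 0% + 1.25% municipal = 1.25% → €0.05
Dry cleaning (3 garments) €40.34: taxable services → 0% + 1.25% municipal = 1.25% → €0.50
Yo-yo €5.09: toys → 5% + 0% municipal = 5% → €0.25
Photo printing (20 prints) €7.01: taxable services → 0% + 1.25% municipal = 1.25% → €0.09
Action figure €10.86: toys → 5% + 0% municipal = 5% → €0.54
Jigsaw puzzle (1000 pc) €22.44: toys → 5% + 0% municipal = 5% → €1.12
Building blocks set €97.35: toys → 5% + 0% municipal = 5% → €4.87
Storage bin €19.39: all other tangible goods → 7.75% + 2.25% municipal = 10% → €1.94
Pet grooming €112.74: taxable services → 0% + 1.25% municipal = 1.25% → €1.41
Haircut €67.93: taxable services → 0% + 1.25% municipal = 1.25% → €0.85
Wooden train set €33.65: toys → 5% + 0% municipal = 5% → €1.68
Wireless router €66.01: consumer electronics → 7.75% + 1.5% municipal = 9.25% → €6.11
Subtotal = €487.19; tax = €19.41; total due = €506.60

€506.60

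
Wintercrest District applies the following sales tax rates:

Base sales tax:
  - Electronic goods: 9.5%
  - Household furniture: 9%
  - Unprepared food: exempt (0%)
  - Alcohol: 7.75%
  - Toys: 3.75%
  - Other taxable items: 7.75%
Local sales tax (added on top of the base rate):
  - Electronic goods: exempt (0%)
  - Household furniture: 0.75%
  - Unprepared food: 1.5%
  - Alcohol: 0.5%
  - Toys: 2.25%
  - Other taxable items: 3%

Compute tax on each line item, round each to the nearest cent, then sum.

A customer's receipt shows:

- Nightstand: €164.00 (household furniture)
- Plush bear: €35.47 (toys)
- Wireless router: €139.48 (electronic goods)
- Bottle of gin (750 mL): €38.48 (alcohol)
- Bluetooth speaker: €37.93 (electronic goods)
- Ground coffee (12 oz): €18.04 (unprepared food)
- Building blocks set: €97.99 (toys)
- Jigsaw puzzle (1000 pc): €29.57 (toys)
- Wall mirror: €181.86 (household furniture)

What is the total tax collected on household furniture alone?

Nightstand €164.00: household furniture → 9% + 0.75% local = 9.75% → €15.99
Wall mirror €181.86: household furniture → 9% + 0.75% local = 9.75% → €17.73
Tax on household furniture = €15.99 + €17.73 = €33.72

€33.72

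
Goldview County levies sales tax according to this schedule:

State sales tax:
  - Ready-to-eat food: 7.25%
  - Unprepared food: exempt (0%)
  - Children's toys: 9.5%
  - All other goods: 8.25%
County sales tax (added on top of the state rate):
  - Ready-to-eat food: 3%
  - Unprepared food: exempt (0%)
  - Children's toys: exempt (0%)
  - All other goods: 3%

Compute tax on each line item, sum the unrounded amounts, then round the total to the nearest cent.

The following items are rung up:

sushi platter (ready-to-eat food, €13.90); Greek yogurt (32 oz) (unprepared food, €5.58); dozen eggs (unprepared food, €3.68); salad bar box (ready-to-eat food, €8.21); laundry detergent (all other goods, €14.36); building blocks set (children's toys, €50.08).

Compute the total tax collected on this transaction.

€8.64

Sushi platter €13.90: ready-to-eat food → 7.25% + 3% county = 10.25% → €1.42475
Greek yogurt (32 oz) €5.58: unprepared food → 0% + 0% county = 0% → €0.00
Dozen eggs €3.68: unprepared food → 0% + 0% county = 0% → €0.00
Salad bar box €8.21: ready-to-eat food → 7.25% + 3% county = 10.25% → €0.841525
Laundry detergent €14.36: all other goods → 8.25% + 3% county = 11.25% → €1.6155
Building blocks set €50.08: children's toys → 9.5% + 0% county = 9.5% → €4.7576
Unrounded tax sum = €8.639375 → €8.64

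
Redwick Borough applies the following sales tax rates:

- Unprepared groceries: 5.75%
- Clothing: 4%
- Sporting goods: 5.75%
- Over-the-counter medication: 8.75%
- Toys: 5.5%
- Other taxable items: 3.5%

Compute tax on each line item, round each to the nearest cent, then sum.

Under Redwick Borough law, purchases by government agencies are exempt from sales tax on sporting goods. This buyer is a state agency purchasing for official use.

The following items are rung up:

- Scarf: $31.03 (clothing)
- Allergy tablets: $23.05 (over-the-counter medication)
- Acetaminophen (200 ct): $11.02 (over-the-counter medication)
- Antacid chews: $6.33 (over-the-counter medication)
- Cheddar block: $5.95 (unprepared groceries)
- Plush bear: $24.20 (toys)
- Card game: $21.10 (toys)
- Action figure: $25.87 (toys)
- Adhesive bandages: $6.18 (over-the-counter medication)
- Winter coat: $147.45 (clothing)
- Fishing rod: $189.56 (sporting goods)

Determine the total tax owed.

Scarf $31.03: clothing → 4% → $1.24
Allergy tablets $23.05: over-the-counter medication → 8.75% → $2.02
Acetaminophen (200 ct) $11.02: over-the-counter medication → 8.75% → $0.96
Antacid chews $6.33: over-the-counter medication → 8.75% → $0.55
Cheddar block $5.95: unprepared groceries → 5.75% → $0.34
Plush bear $24.20: toys → 5.5% → $1.33
Card game $21.10: toys → 5.5% → $1.16
Action figure $25.87: toys → 5.5% → $1.42
Adhesive bandages $6.18: over-the-counter medication → 8.75% → $0.54
Winter coat $147.45: clothing → 4% → $5.90
Fishing rod $189.56: sporting goods, buyer-exempt → 0% → $0.00
Total tax = $1.24 + $2.02 + $0.96 + $0.55 + $0.34 + $1.33 + $1.16 + $1.42 + $0.54 + $5.90 = $15.46

$15.46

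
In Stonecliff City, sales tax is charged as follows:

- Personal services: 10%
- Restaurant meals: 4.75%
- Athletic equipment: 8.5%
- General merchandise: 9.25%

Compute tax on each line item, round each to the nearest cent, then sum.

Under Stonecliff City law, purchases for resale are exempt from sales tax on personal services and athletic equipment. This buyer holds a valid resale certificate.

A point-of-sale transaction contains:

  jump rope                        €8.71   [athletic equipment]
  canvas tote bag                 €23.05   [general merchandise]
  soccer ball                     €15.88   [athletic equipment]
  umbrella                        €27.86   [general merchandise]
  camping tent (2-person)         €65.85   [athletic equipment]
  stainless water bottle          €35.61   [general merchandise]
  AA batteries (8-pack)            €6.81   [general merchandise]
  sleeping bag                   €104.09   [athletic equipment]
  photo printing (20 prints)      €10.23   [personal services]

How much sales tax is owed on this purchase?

€8.63

Jump rope €8.71: athletic equipment, buyer-exempt → 0% → €0.00
Canvas tote bag €23.05: general merchandise → 9.25% → €2.13
Soccer ball €15.88: athletic equipment, buyer-exempt → 0% → €0.00
Umbrella €27.86: general merchandise → 9.25% → €2.58
Camping tent (2-person) €65.85: athletic equipment, buyer-exempt → 0% → €0.00
Stainless water bottle €35.61: general merchandise → 9.25% → €3.29
AA batteries (8-pack) €6.81: general merchandise → 9.25% → €0.63
Sleeping bag €104.09: athletic equipment, buyer-exempt → 0% → €0.00
Photo printing (20 prints) €10.23: personal services, buyer-exempt → 0% → €0.00
Total tax = €2.13 + €2.58 + €3.29 + €0.63 = €8.63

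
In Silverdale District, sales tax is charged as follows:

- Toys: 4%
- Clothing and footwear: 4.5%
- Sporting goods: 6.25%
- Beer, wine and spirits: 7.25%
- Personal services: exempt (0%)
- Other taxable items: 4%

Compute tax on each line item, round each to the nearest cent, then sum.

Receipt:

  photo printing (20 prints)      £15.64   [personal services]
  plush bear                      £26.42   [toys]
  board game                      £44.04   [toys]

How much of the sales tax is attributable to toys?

Plush bear £26.42: toys → 4% → £1.06
Board game £44.04: toys → 4% → £1.76
Tax on toys = £1.06 + £1.76 = £2.82

£2.82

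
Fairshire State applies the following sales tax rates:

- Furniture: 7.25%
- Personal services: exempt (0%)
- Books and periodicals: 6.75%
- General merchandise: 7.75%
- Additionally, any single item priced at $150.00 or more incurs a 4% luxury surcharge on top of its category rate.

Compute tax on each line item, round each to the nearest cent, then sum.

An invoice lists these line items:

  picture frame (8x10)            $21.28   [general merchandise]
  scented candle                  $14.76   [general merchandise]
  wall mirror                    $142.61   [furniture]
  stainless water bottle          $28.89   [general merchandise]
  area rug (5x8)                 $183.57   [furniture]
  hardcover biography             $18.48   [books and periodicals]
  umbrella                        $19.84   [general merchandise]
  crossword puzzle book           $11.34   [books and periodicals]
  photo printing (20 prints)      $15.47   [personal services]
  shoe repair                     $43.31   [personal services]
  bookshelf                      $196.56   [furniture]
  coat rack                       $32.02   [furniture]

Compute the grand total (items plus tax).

$792.14

Picture frame (8x10) $21.28: general merchandise → 7.75% → $1.65
Scented candle $14.76: general merchandise → 7.75% → $1.14
Wall mirror $142.61: furniture → 7.25% → $10.34
Stainless water bottle $28.89: general merchandise → 7.75% → $2.24
Area rug (5x8) $183.57: furniture → 7.25% + 4% surcharge = 11.25% → $20.65
Hardcover biography $18.48: books and periodicals → 6.75% → $1.25
Umbrella $19.84: general merchandise → 7.75% → $1.54
Crossword puzzle book $11.34: books and periodicals → 6.75% → $0.77
Photo printing (20 prints) $15.47: personal services → 0% → $0.00
Shoe repair $43.31: personal services → 0% → $0.00
Bookshelf $196.56: furniture → 7.25% + 4% surcharge = 11.25% → $22.11
Coat rack $32.02: furniture → 7.25% → $2.32
Subtotal = $728.13; tax = $64.01; total due = $792.14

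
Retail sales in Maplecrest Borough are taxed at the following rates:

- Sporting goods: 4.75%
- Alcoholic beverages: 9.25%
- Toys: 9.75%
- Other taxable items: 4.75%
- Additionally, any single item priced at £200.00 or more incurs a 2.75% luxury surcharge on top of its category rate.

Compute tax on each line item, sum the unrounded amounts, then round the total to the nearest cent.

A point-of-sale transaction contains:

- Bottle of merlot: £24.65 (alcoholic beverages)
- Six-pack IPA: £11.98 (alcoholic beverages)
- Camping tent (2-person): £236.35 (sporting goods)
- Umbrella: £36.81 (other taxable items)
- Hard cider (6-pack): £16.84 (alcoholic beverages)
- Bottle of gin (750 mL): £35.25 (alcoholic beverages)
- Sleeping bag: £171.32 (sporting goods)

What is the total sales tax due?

£35.82

Bottle of merlot £24.65: alcoholic beverages → 9.25% → £2.280125
Six-pack IPA £11.98: alcoholic beverages → 9.25% → £1.10815
Camping tent (2-person) £236.35: sporting goods → 4.75% + 2.75% surcharge = 7.5% → £17.72625
Umbrella £36.81: other taxable items → 4.75% → £1.748475
Hard cider (6-pack) £16.84: alcoholic beverages → 9.25% → £1.5577
Bottle of gin (750 mL) £35.25: alcoholic beverages → 9.25% → £3.260625
Sleeping bag £171.32: sporting goods → 4.75% → £8.1377
Unrounded tax sum = £35.819025 → £35.82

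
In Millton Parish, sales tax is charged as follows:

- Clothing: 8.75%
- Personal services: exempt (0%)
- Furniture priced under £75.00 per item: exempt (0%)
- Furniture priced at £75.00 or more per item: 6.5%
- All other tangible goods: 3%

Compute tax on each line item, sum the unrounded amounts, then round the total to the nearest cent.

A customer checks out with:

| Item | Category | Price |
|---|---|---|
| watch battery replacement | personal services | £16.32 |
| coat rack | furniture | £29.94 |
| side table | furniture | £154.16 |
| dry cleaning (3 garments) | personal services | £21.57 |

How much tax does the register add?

Watch battery replacement £16.32: personal services → 0% → £0.00
Coat rack £29.94: furniture, under £75.00 → 0% → £0.00
Side table £154.16: furniture, £75.00 or more → 6.5% → £10.0204
Dry cleaning (3 garments) £21.57: personal services → 0% → £0.00
Unrounded tax sum = £10.0204 → £10.02

£10.02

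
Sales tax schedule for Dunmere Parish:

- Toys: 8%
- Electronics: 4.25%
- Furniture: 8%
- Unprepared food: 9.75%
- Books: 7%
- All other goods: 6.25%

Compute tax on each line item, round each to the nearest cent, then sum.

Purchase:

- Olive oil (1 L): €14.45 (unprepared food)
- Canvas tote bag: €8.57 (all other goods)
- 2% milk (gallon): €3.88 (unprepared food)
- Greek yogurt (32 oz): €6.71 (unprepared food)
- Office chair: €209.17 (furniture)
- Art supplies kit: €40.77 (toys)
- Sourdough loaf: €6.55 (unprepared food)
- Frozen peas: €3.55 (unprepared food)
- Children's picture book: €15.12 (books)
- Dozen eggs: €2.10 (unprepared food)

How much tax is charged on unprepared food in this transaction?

Olive oil (1 L) €14.45: unprepared food → 9.75% → €1.41
2% milk (gallon) €3.88: unprepared food → 9.75% → €0.38
Greek yogurt (32 oz) €6.71: unprepared food → 9.75% → €0.65
Sourdough loaf €6.55: unprepared food → 9.75% → €0.64
Frozen peas €3.55: unprepared food → 9.75% → €0.35
Dozen eggs €2.10: unprepared food → 9.75% → €0.20
Tax on unprepared food = €1.41 + €0.38 + €0.65 + €0.64 + €0.35 + €0.20 = €3.63

€3.63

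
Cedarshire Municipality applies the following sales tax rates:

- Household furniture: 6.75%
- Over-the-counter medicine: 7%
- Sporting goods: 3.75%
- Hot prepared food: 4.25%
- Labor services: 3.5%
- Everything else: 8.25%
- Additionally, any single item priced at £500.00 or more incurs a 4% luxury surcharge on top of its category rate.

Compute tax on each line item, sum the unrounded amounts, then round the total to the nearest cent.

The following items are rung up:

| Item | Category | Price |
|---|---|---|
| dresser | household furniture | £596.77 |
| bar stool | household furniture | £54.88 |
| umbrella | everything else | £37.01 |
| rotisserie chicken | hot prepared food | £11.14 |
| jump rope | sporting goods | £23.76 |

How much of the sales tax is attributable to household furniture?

Dresser £596.77: household furniture → 6.75% + 4% surcharge = 10.75% → £64.152775
Bar stool £54.88: household furniture → 6.75% → £3.7044
Tax on household furniture: unrounded sum = £67.857175 → £67.86

£67.86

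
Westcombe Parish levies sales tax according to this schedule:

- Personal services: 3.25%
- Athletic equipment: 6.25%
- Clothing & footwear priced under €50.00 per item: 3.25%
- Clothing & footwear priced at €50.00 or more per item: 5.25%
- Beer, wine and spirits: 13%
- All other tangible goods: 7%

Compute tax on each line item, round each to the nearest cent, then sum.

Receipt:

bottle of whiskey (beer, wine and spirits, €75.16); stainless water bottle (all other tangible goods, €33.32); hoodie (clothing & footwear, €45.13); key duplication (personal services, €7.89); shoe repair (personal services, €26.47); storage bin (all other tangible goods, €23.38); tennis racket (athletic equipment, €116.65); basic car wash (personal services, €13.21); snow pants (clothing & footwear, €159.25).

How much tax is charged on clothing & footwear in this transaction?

€9.83

Hoodie €45.13: clothing & footwear, under €50.00 → 3.25% → €1.47
Snow pants €159.25: clothing & footwear, €50.00 or more → 5.25% → €8.36
Tax on clothing & footwear = €1.47 + €8.36 = €9.83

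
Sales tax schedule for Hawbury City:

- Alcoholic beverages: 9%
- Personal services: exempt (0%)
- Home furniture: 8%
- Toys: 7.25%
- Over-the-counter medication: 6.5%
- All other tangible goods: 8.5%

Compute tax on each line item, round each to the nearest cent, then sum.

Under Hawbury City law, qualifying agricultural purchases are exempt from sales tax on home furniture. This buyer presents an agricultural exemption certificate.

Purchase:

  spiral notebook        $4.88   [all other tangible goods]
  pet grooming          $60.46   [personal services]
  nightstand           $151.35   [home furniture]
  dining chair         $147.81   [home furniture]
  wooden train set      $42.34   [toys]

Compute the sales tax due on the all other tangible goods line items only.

Spiral notebook $4.88: all other tangible goods → 8.5% → $0.41
Tax on all other tangible goods = $0.41

$0.41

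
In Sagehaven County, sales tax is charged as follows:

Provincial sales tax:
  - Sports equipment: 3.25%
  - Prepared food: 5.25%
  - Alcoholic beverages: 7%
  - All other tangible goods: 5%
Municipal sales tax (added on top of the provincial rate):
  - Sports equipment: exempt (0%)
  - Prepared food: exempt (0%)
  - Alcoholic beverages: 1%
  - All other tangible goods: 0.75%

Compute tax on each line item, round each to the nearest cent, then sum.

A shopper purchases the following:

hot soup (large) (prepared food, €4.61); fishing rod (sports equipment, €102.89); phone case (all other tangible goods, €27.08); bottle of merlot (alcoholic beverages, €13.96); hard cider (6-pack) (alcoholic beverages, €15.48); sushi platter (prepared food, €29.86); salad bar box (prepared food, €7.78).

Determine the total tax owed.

Hot soup (large) €4.61: prepared food → 5.25% + 0% municipal = 5.25% → €0.24
Fishing rod €102.89: sports equipment → 3.25% + 0% municipal = 3.25% → €3.34
Phone case €27.08: all other tangible goods → 5% + 0.75% municipal = 5.75% → €1.56
Bottle of merlot €13.96: alcoholic beverages → 7% + 1% municipal = 8% → €1.12
Hard cider (6-pack) €15.48: alcoholic beverages → 7% + 1% municipal = 8% → €1.24
Sushi platter €29.86: prepared food → 5.25% + 0% municipal = 5.25% → €1.57
Salad bar box €7.78: prepared food → 5.25% + 0% municipal = 5.25% → €0.41
Total tax = €0.24 + €3.34 + €1.56 + €1.12 + €1.24 + €1.57 + €0.41 = €9.48

€9.48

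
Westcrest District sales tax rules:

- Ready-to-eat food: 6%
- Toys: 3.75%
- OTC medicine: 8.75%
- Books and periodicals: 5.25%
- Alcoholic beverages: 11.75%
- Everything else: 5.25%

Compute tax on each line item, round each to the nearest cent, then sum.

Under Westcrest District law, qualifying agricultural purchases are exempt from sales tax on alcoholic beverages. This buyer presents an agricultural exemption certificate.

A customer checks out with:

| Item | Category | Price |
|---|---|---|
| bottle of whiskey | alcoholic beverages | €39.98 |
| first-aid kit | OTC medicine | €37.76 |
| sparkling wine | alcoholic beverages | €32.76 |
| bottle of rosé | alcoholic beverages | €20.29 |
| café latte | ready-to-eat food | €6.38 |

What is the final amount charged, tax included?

Bottle of whiskey €39.98: alcoholic beverages, buyer-exempt → 0% → €0.00
First-aid kit €37.76: OTC medicine → 8.75% → €3.30
Sparkling wine €32.76: alcoholic beverages, buyer-exempt → 0% → €0.00
Bottle of rosé €20.29: alcoholic beverages, buyer-exempt → 0% → €0.00
Café latte €6.38: ready-to-eat food → 6% → €0.38
Subtotal = €137.17; tax = €3.68; total due = €140.85

€140.85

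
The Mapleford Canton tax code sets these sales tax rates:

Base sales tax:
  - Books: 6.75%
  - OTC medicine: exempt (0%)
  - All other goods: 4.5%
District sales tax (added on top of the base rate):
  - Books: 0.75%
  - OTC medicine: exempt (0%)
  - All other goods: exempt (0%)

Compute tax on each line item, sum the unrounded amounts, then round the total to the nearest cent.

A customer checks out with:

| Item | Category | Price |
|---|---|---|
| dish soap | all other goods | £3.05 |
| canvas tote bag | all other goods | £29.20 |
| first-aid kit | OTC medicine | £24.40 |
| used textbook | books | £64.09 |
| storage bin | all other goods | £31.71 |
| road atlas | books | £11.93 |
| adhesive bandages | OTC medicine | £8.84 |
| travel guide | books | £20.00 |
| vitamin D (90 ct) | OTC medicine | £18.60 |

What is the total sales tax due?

Dish soap £3.05: all other goods → 4.5% + 0% district = 4.5% → £0.13725
Canvas tote bag £29.20: all other goods → 4.5% + 0% district = 4.5% → £1.314
First-aid kit £24.40: OTC medicine → 0% + 0% district = 0% → £0.00
Used textbook £64.09: books → 6.75% + 0.75% district = 7.5% → £4.80675
Storage bin £31.71: all other goods → 4.5% + 0% district = 4.5% → £1.42695
Road atlas £11.93: books → 6.75% + 0.75% district = 7.5% → £0.89475
Adhesive bandages £8.84: OTC medicine → 0% + 0% district = 0% → £0.00
Travel guide £20.00: books → 6.75% + 0.75% district = 7.5% → £1.50
Vitamin D (90 ct) £18.60: OTC medicine → 0% + 0% district = 0% → £0.00
Unrounded tax sum = £10.0797 → £10.08

£10.08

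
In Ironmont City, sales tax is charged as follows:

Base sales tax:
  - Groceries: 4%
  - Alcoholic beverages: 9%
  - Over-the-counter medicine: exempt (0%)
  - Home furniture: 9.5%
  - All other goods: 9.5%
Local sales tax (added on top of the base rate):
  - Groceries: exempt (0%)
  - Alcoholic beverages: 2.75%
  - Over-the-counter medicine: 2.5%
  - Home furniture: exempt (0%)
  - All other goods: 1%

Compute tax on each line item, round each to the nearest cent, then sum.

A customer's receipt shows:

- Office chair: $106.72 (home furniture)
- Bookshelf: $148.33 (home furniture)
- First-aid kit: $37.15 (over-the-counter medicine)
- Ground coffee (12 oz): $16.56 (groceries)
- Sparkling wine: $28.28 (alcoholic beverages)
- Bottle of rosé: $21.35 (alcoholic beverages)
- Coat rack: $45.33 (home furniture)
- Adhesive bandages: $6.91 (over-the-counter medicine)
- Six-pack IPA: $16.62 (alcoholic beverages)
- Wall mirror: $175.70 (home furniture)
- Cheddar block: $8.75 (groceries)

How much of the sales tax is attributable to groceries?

$1.01

Ground coffee (12 oz) $16.56: groceries → 4% + 0% local = 4% → $0.66
Cheddar block $8.75: groceries → 4% + 0% local = 4% → $0.35
Tax on groceries = $0.66 + $0.35 = $1.01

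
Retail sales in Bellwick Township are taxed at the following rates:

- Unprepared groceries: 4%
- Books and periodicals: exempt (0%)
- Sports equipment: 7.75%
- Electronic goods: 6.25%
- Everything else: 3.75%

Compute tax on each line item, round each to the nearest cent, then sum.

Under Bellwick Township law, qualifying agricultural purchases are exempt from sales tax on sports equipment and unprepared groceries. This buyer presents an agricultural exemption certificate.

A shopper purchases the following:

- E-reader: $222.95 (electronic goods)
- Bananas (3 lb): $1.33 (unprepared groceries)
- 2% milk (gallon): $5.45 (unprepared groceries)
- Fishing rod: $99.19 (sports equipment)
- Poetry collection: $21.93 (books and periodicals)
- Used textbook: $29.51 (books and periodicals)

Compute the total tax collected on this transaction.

E-reader $222.95: electronic goods → 6.25% → $13.93
Bananas (3 lb) $1.33: unprepared groceries, buyer-exempt → 0% → $0.00
2% milk (gallon) $5.45: unprepared groceries, buyer-exempt → 0% → $0.00
Fishing rod $99.19: sports equipment, buyer-exempt → 0% → $0.00
Poetry collection $21.93: books and periodicals → 0% → $0.00
Used textbook $29.51: books and periodicals → 0% → $0.00
Total tax = $13.93

$13.93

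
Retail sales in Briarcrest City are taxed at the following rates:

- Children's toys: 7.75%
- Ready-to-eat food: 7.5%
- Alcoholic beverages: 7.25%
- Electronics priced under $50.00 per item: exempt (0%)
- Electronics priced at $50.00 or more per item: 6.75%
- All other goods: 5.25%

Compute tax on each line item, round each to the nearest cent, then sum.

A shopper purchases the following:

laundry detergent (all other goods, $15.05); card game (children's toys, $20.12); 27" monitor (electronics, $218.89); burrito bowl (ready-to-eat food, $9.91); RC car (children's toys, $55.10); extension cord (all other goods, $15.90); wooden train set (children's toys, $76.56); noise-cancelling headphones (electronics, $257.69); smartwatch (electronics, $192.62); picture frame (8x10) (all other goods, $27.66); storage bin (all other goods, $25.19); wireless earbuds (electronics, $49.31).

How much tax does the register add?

$62.06

Laundry detergent $15.05: all other goods → 5.25% → $0.79
Card game $20.12: children's toys → 7.75% → $1.56
27" monitor $218.89: electronics, $50.00 or more → 6.75% → $14.78
Burrito bowl $9.91: ready-to-eat food → 7.5% → $0.74
RC car $55.10: children's toys → 7.75% → $4.27
Extension cord $15.90: all other goods → 5.25% → $0.83
Wooden train set $76.56: children's toys → 7.75% → $5.93
Noise-cancelling headphones $257.69: electronics, $50.00 or more → 6.75% → $17.39
Smartwatch $192.62: electronics, $50.00 or more → 6.75% → $13.00
Picture frame (8x10) $27.66: all other goods → 5.25% → $1.45
Storage bin $25.19: all other goods → 5.25% → $1.32
Wireless earbuds $49.31: electronics, under $50.00 → 0% → $0.00
Total tax = $0.79 + $1.56 + $14.78 + $0.74 + $4.27 + $0.83 + $5.93 + $17.39 + $13.00 + $1.45 + $1.32 = $62.06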